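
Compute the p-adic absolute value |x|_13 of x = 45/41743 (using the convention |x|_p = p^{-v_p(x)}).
|45/41743|_13 = 2197

Step 1 — compute v_13(x) by factoring powers of 13 out of the numerator and denominator: v_13(45/41743) = -3. Step 2 — apply |x|_p = p^{-v_p(x)} = 13^{3} = 2197.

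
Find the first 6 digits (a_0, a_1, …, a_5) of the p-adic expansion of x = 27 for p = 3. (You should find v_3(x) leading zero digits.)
(a_0, …, a_5) = (0, 0, 0, 1, 0, 0)

v_3(27) = 3, so a_0 = ... = a_2 = 0. Factor out: x = 3^3 · u with u = 1 a unit in ℤ_3. Expand u iteratively via a_{v+i} = u_i mod 3, u_{i+1} = (u_i − a_{v+i})/3:
  u_0 = 1;  a_3 = 1;  u_1 = (u_0 − 1)/3 = 0
  u_1 = 0;  a_4 = 0;  u_2 = (u_1 − 0)/3 = 0
  u_2 = 0;  a_5 = 0;  u_3 = (u_2 − 0)/3 = 0
Digits: (0, 0, 0, 1, 0, 0).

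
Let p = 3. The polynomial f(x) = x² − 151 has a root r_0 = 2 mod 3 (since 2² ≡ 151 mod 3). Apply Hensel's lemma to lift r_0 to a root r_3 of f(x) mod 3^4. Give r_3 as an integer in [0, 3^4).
r_3 = 50 (mod 81)

Hensel's recurrence: r_{i+1} = r_i − f(r_i)·(f′(r_i))^{-1} mod 3^{i+2}, with f′(x) = 2x. Iterate:
  r_0 = 2 (mod 3)
  r_1 = 5 (mod 9)
  r_2 = 23 (mod 27)
  r_3 = 50 (mod 81)
Final: r_3 = 50, and one checks f(r_3) ≡ 0 mod 3^4.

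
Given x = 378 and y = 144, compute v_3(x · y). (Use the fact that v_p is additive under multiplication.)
v_3(54432) = 5

v_p(x) = 3 (factor: 378 = 3^3 · 14); v_p(y) = 2 (factor: 144 = 3^2 · 16). Additivity: v_p(xy) = v_p(x) + v_p(y) = 3 + 2 = 5. (Direct check: xy = 54432 = 3^5 · (224).)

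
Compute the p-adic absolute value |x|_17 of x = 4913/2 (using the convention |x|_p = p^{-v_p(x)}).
|4913/2|_17 = 1/4913

Step 1 — compute v_17(x) by factoring powers of 17 out of the numerator and denominator: v_17(4913/2) = 3. Step 2 — apply |x|_p = p^{-v_p(x)} = 17^{-3} = 1/4913.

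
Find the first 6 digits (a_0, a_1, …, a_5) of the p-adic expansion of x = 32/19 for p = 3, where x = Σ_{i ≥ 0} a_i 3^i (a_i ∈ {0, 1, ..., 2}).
(a_0, …, a_5) = (2, 1, 2, 0, 1, 1)

v_3(32/19) = 0 (numerator and denominator both coprime to 3), so x ∈ ℤ_3^×. Compute digits iteratively via a_i = x_i mod 3, x_{i+1} = (x_i − a_i)/3, with x_0 = x:
  x_0 = 32/19;  a_0 = 2;  x_1 = (x_0 − 2)/3 = -2/19
  x_1 = -2/19;  a_1 = 1;  x_2 = (x_1 − 1)/3 = -7/19
  x_2 = -7/19;  a_2 = 2;  x_3 = (x_2 − 2)/3 = -15/19
  x_3 = -15/19;  a_3 = 0;  x_4 = (x_3 − 0)/3 = -5/19
  x_4 = -5/19;  a_4 = 1;  x_5 = (x_4 − 1)/3 = -8/19
  x_5 = -8/19;  a_5 = 1;  x_6 = (x_5 − 1)/3 = -9/19
Digits: (2, 1, 2, 0, 1, 1).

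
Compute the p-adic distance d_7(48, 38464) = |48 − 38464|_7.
d_7(48, 38464) = 1/2401

Step 1 — x − y = 48 − 38464 = -38416. Step 2 — v_7(-38416) = 4 (factor: -38416 = −(7^4 · 16); the sign does not affect v_p). Step 3 — |x − y|_7 = 7^{-4} = 1/2401.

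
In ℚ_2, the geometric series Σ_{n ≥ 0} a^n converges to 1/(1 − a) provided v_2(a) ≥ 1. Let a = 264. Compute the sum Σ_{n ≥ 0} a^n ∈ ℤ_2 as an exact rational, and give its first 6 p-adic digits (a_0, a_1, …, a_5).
Σ a^n = 1/(1 − a) = -1/263;  first 6 digits = (1, 0, 0, 1, 0, 0)

v_2(a) = 3 ≥ 1, so the series converges in ℤ_2 to 1/(1 − a) = 1/(1 − 264) = -1/263. Expand this rational in ℤ_2: compute digits iteratively via d_i = x_i mod 2, x_{i+1} = (x_i − d_i)/2. The first 6 digits are (1, 0, 0, 1, 0, 0).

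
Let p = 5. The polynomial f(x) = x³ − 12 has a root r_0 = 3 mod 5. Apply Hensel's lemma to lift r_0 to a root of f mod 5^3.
r_2 = 8 (mod 125)

Hensel: r_{i+1} = r_i − f(r_i)/f′(r_i) mod 5^{i+2}, where f′(x) = 3x². Iterate:
  r_0 = 3 (mod 5)
  r_1 = 8 (mod 25)
  r_2 = 8 (mod 125)
Final: r = 8 with f(r) ≡ 0 mod 5^3.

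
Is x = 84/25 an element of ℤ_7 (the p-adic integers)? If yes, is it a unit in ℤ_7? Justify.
x ∈ ℤ_7 but not a unit; v_7(x) = 1 > 0

ℤ_7 = {x ∈ ℚ_7 : v_7(x) ≥ 0} and ℤ_7^× = {x ∈ ℤ_7 : v_7(x) = 0}. Here v_7(84/25) = v_7(num) − v_7(den) = 1; compare against these criteria.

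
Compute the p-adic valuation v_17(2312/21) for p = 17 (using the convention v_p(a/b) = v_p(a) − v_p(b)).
v_17(2312/21) = 2

Factor powers of 17 from the numerator and denominator of the reduced fraction: 2312 = 17^2 · 8 and 21 = 17^0 · 21. Apply v_p(a/b) = v_p(a) − v_p(b): v_17(2312/21) = 2 − 0 = 2.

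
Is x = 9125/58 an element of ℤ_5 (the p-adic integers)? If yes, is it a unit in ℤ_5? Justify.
x ∈ ℤ_5 but not a unit; v_5(x) = 3 > 0

ℤ_5 = {x ∈ ℚ_5 : v_5(x) ≥ 0} and ℤ_5^× = {x ∈ ℤ_5 : v_5(x) = 0}. Here v_5(9125/58) = v_5(num) − v_5(den) = 3; compare against these criteria.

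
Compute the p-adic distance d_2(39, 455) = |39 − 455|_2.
d_2(39, 455) = 1/32

Step 1 — x − y = 39 − 455 = -416. Step 2 — v_2(-416) = 5 (factor: -416 = −(2^5 · 13); the sign does not affect v_p). Step 3 — |x − y|_2 = 2^{-5} = 1/32.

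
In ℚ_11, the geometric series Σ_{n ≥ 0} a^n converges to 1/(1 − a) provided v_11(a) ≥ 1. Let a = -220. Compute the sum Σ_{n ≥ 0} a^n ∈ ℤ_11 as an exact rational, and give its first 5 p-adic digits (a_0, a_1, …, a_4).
Σ a^n = 1/(1 − a) = 1/221;  first 5 digits = (1, 2, 2, 0, 7)

v_11(a) = 1 ≥ 1, so the series converges in ℤ_11 to 1/(1 − a) = 1/(1 − (-220)) = 1/221. Expand this rational in ℤ_11: compute digits iteratively via d_i = x_i mod 11, x_{i+1} = (x_i − d_i)/11. The first 5 digits are (1, 2, 2, 0, 7).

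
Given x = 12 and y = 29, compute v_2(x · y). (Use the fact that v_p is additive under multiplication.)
v_2(348) = 2

v_p(x) = 2 (factor: 12 = 2^2 · 3); v_p(y) = 0 (factor: 29 = 2^0 · 29). Additivity: v_p(xy) = v_p(x) + v_p(y) = 2 + 0 = 2. (Direct check: xy = 348 = 2^2 · (87).)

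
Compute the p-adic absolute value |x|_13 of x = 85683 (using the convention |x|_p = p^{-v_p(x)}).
|85683|_13 = 1/28561

Step 1 — compute v_13(x) by factoring powers of 13 out of the numerator and denominator: v_13(85683) = 4. Step 2 — apply |x|_p = p^{-v_p(x)} = 13^{-4} = 1/28561.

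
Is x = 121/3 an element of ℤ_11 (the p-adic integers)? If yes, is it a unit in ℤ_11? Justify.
x ∈ ℤ_11 but not a unit; v_11(x) = 2 > 0

ℤ_11 = {x ∈ ℚ_11 : v_11(x) ≥ 0} and ℤ_11^× = {x ∈ ℤ_11 : v_11(x) = 0}. Here v_11(121/3) = v_11(num) − v_11(den) = 2; compare against these criteria.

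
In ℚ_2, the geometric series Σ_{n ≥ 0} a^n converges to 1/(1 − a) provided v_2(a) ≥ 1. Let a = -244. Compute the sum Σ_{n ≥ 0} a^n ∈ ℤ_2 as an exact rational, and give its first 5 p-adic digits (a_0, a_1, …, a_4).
Σ a^n = 1/(1 − a) = 1/245;  first 5 digits = (1, 0, 1, 1, 1)

v_2(a) = 2 ≥ 1, so the series converges in ℤ_2 to 1/(1 − a) = 1/(1 − (-244)) = 1/245. Expand this rational in ℤ_2: compute digits iteratively via d_i = x_i mod 2, x_{i+1} = (x_i − d_i)/2. The first 5 digits are (1, 0, 1, 1, 1).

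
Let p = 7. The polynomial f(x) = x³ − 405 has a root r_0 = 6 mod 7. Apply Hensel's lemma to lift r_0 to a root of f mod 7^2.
r_1 = 20 (mod 49)

Hensel: r_{i+1} = r_i − f(r_i)/f′(r_i) mod 7^{i+2}, where f′(x) = 3x². Iterate:
  r_0 = 6 (mod 7)
  r_1 = 20 (mod 49)
Final: r = 20 with f(r) ≡ 0 mod 7^2.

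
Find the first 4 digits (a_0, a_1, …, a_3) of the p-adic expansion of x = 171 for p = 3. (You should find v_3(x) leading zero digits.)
(a_0, …, a_3) = (0, 0, 1, 0)

v_3(171) = 2, so a_0 = ... = a_1 = 0. Factor out: x = 3^2 · u with u = 19 a unit in ℤ_3. Expand u iteratively via a_{v+i} = u_i mod 3, u_{i+1} = (u_i − a_{v+i})/3:
  u_0 = 19;  a_2 = 1;  u_1 = (u_0 − 1)/3 = 6
  u_1 = 6;  a_3 = 0;  u_2 = (u_1 − 0)/3 = 2
Digits: (0, 0, 1, 0).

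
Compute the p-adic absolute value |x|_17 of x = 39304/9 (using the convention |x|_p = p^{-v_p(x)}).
|39304/9|_17 = 1/4913

Step 1 — compute v_17(x) by factoring powers of 17 out of the numerator and denominator: v_17(39304/9) = 3. Step 2 — apply |x|_p = p^{-v_p(x)} = 17^{-3} = 1/4913.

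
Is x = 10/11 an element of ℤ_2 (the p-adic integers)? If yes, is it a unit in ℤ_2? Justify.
x ∈ ℤ_2 but not a unit; v_2(x) = 1 > 0

ℤ_2 = {x ∈ ℚ_2 : v_2(x) ≥ 0} and ℤ_2^× = {x ∈ ℤ_2 : v_2(x) = 0}. Here v_2(10/11) = v_2(num) − v_2(den) = 1; compare against these criteria.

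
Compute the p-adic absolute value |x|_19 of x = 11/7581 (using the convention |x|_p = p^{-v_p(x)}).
|11/7581|_19 = 361

Step 1 — compute v_19(x) by factoring powers of 19 out of the numerator and denominator: v_19(11/7581) = -2. Step 2 — apply |x|_p = p^{-v_p(x)} = 19^{2} = 361.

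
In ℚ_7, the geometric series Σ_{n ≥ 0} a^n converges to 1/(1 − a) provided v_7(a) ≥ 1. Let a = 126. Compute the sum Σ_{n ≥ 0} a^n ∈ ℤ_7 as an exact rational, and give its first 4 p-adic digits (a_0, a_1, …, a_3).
Σ a^n = 1/(1 − a) = -1/125;  first 4 digits = (1, 4, 4, 5)

v_7(a) = 1 ≥ 1, so the series converges in ℤ_7 to 1/(1 − a) = 1/(1 − 126) = -1/125. Expand this rational in ℤ_7: compute digits iteratively via d_i = x_i mod 7, x_{i+1} = (x_i − d_i)/7. The first 4 digits are (1, 4, 4, 5).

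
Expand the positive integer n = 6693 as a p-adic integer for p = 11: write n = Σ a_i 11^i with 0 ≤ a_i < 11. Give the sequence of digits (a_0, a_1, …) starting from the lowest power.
(a_0, a_1, …) = (5, 3, 0, 5)

Repeated division by 11 gives the digits low-to-high: 6693 = 5 + 3·11^1 + 5·11^3. Digit sequence: (5, 3, 0, 5).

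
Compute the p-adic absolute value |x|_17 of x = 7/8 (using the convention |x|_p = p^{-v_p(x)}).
|7/8|_17 = 1

Step 1 — compute v_17(x) by factoring powers of 17 out of the numerator and denominator: v_17(7/8) = 0. Step 2 — apply |x|_p = p^{-v_p(x)} = 17^{0} = 1.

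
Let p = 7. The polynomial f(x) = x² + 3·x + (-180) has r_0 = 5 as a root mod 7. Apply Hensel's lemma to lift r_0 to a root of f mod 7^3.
r_2 = 12 (mod 343)

Hensel: r_{i+1} = r_i − f(r_i)·(f′(r_i))^{-1} mod 7^{i+2}, f′(x) = 2x + 3. Iterate:
  r_0 = 5 (mod 7)
  r_1 = 12 (mod 49)
  r_2 = 12 (mod 343)
Final: r = 12 satisfies f(r) ≡ 0 mod 7^3.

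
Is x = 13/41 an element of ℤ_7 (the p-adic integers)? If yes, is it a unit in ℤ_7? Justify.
x ∈ ℤ_7^× (unit); v_7(x) = 0

ℤ_7 = {x ∈ ℚ_7 : v_7(x) ≥ 0} and ℤ_7^× = {x ∈ ℤ_7 : v_7(x) = 0}. Here v_7(13/41) = v_7(num) − v_7(den) = 0; compare against these criteria.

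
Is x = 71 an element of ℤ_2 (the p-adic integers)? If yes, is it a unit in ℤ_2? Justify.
x ∈ ℤ_2^× (unit); v_2(x) = 0

ℤ_2 = {x ∈ ℚ_2 : v_2(x) ≥ 0} and ℤ_2^× = {x ∈ ℤ_2 : v_2(x) = 0}. Here v_2(71) = v_2(num) − v_2(den) = 0; compare against these criteria.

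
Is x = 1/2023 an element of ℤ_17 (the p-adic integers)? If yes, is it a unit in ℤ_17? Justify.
x ∉ ℤ_17 (v_17(x) = -2 < 0)

ℤ_17 = {x ∈ ℚ_17 : v_17(x) ≥ 0} and ℤ_17^× = {x ∈ ℤ_17 : v_17(x) = 0}. Here v_17(1/2023) = v_17(num) − v_17(den) = -2; compare against these criteria.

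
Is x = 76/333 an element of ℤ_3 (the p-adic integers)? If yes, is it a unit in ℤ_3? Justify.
x ∉ ℤ_3 (v_3(x) = -2 < 0)

ℤ_3 = {x ∈ ℚ_3 : v_3(x) ≥ 0} and ℤ_3^× = {x ∈ ℤ_3 : v_3(x) = 0}. Here v_3(76/333) = v_3(num) − v_3(den) = -2; compare against these criteria.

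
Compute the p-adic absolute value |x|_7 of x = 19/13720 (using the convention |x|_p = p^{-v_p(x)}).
|19/13720|_7 = 343

Step 1 — compute v_7(x) by factoring powers of 7 out of the numerator and denominator: v_7(19/13720) = -3. Step 2 — apply |x|_p = p^{-v_p(x)} = 7^{3} = 343.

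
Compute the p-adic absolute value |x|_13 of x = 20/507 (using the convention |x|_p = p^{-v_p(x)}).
|20/507|_13 = 169

Step 1 — compute v_13(x) by factoring powers of 13 out of the numerator and denominator: v_13(20/507) = -2. Step 2 — apply |x|_p = p^{-v_p(x)} = 13^{2} = 169.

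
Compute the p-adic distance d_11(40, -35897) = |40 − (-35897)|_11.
d_11(40, -35897) = 1/1331

Step 1 — x − y = 40 − (-35897) = 35937. Step 2 — v_11(35937) = 3 (factor: 35937 = (11^3 · 27); the sign does not affect v_p). Step 3 — |x − y|_11 = 11^{-3} = 1/1331.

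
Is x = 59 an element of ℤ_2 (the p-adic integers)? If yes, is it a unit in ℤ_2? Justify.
x ∈ ℤ_2^× (unit); v_2(x) = 0

ℤ_2 = {x ∈ ℚ_2 : v_2(x) ≥ 0} and ℤ_2^× = {x ∈ ℤ_2 : v_2(x) = 0}. Here v_2(59) = v_2(num) − v_2(den) = 0; compare against these criteria.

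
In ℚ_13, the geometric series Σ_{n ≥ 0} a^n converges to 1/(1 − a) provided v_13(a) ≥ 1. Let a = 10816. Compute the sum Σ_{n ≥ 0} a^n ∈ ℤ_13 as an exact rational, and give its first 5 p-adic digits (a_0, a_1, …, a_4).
Σ a^n = 1/(1 − a) = -1/10815;  first 5 digits = (1, 0, 12, 4, 1)

v_13(a) = 2 ≥ 1, so the series converges in ℤ_13 to 1/(1 − a) = 1/(1 − 10816) = -1/10815. Expand this rational in ℤ_13: compute digits iteratively via d_i = x_i mod 13, x_{i+1} = (x_i − d_i)/13. The first 5 digits are (1, 0, 12, 4, 1).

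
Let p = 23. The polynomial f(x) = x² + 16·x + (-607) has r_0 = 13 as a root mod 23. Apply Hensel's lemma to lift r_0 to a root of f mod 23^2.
r_1 = 220 (mod 529)

Hensel: r_{i+1} = r_i − f(r_i)·(f′(r_i))^{-1} mod 23^{i+2}, f′(x) = 2x + 16. Iterate:
  r_0 = 13 (mod 23)
  r_1 = 220 (mod 529)
Final: r = 220 satisfies f(r) ≡ 0 mod 23^2.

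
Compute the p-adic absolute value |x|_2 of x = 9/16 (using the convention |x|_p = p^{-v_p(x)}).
|9/16|_2 = 16

Step 1 — compute v_2(x) by factoring powers of 2 out of the numerator and denominator: v_2(9/16) = -4. Step 2 — apply |x|_p = p^{-v_p(x)} = 2^{4} = 16.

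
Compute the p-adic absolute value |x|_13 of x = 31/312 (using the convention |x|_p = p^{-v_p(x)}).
|31/312|_13 = 13

Step 1 — compute v_13(x) by factoring powers of 13 out of the numerator and denominator: v_13(31/312) = -1. Step 2 — apply |x|_p = p^{-v_p(x)} = 13^{1} = 13.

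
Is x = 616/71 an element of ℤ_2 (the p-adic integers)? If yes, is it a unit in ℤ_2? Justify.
x ∈ ℤ_2 but not a unit; v_2(x) = 3 > 0

ℤ_2 = {x ∈ ℚ_2 : v_2(x) ≥ 0} and ℤ_2^× = {x ∈ ℤ_2 : v_2(x) = 0}. Here v_2(616/71) = v_2(num) − v_2(den) = 3; compare against these criteria.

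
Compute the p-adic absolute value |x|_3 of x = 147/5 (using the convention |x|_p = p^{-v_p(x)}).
|147/5|_3 = 1/3

Step 1 — compute v_3(x) by factoring powers of 3 out of the numerator and denominator: v_3(147/5) = 1. Step 2 — apply |x|_p = p^{-v_p(x)} = 3^{-1} = 1/3.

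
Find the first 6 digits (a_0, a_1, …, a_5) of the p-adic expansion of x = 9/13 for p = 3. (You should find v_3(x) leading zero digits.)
(a_0, …, a_5) = (0, 0, 1, 2, 2, 0)

v_3(9/13) = 2, so a_0 = ... = a_1 = 0. Factor out: x = 3^2 · u with u = 1/13 a unit in ℤ_3. Expand u iteratively via a_{v+i} = u_i mod 3, u_{i+1} = (u_i − a_{v+i})/3:
  u_0 = 1/13;  a_2 = 1;  u_1 = (u_0 − 1)/3 = -4/13
  u_1 = -4/13;  a_3 = 2;  u_2 = (u_1 − 2)/3 = -10/13
  u_2 = -10/13;  a_4 = 2;  u_3 = (u_2 − 2)/3 = -12/13
  u_3 = -12/13;  a_5 = 0;  u_4 = (u_3 − 0)/3 = -4/13
Digits: (0, 0, 1, 2, 2, 0).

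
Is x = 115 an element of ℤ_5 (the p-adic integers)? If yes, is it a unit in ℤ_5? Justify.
x ∈ ℤ_5 but not a unit; v_5(x) = 1 > 0

ℤ_5 = {x ∈ ℚ_5 : v_5(x) ≥ 0} and ℤ_5^× = {x ∈ ℤ_5 : v_5(x) = 0}. Here v_5(115) = v_5(num) − v_5(den) = 1; compare against these criteria.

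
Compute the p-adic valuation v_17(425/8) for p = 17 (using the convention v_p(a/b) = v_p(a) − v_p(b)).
v_17(425/8) = 1

Factor powers of 17 from the numerator and denominator of the reduced fraction: 425 = 17^1 · 25 and 8 = 17^0 · 8. Apply v_p(a/b) = v_p(a) − v_p(b): v_17(425/8) = 1 − 0 = 1.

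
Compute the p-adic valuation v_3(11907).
v_3(11907) = 5

v_3(n) is the largest exponent k such that 3^k divides n. Factor out: 11907 = 3^5 · 49. (Sign doesn't affect v_p.) So v_3(11907) = 5.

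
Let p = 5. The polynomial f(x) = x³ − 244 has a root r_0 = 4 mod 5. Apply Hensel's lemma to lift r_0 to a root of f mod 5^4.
r_3 = 14 (mod 625)

Hensel: r_{i+1} = r_i − f(r_i)/f′(r_i) mod 5^{i+2}, where f′(x) = 3x². Iterate:
  r_0 = 4 (mod 5)
  r_1 = 14 (mod 25)
  r_2 = 14 (mod 125)
  r_3 = 14 (mod 625)
Final: r = 14 with f(r) ≡ 0 mod 5^4.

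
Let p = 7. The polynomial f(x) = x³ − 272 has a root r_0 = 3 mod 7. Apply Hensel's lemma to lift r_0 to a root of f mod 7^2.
r_1 = 3 (mod 49)

Hensel: r_{i+1} = r_i − f(r_i)/f′(r_i) mod 7^{i+2}, where f′(x) = 3x². Iterate:
  r_0 = 3 (mod 7)
  r_1 = 3 (mod 49)
Final: r = 3 with f(r) ≡ 0 mod 7^2.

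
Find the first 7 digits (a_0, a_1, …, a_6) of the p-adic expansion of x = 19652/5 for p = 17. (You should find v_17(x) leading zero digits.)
(a_0, …, a_6) = (0, 0, 0, 11, 13, 6, 3)

v_17(19652/5) = 3, so a_0 = ... = a_2 = 0. Factor out: x = 17^3 · u with u = 4/5 a unit in ℤ_17. Expand u iteratively via a_{v+i} = u_i mod 17, u_{i+1} = (u_i − a_{v+i})/17:
  u_0 = 4/5;  a_3 = 11;  u_1 = (u_0 − 11)/17 = -3/5
  u_1 = -3/5;  a_4 = 13;  u_2 = (u_1 − 13)/17 = -4/5
  u_2 = -4/5;  a_5 = 6;  u_3 = (u_2 − 6)/17 = -2/5
  u_3 = -2/5;  a_6 = 3;  u_4 = (u_3 − 3)/17 = -1/5
Digits: (0, 0, 0, 11, 13, 6, 3).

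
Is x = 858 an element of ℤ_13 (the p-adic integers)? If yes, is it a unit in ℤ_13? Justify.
x ∈ ℤ_13 but not a unit; v_13(x) = 1 > 0

ℤ_13 = {x ∈ ℚ_13 : v_13(x) ≥ 0} and ℤ_13^× = {x ∈ ℤ_13 : v_13(x) = 0}. Here v_13(858) = v_13(num) − v_13(den) = 1; compare against these criteria.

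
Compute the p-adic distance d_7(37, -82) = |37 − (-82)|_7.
d_7(37, -82) = 1/7

Step 1 — x − y = 37 − (-82) = 119. Step 2 — v_7(119) = 1 (factor: 119 = (7^1 · 17); the sign does not affect v_p). Step 3 — |x − y|_7 = 7^{-1} = 1/7.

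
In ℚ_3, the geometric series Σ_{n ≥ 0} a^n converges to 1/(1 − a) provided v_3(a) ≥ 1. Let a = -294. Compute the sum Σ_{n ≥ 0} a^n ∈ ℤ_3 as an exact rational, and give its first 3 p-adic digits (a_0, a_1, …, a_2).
Σ a^n = 1/(1 − a) = 1/295;  first 3 digits = (1, 1, 1)

v_3(a) = 1 ≥ 1, so the series converges in ℤ_3 to 1/(1 − a) = 1/(1 − (-294)) = 1/295. Expand this rational in ℤ_3: compute digits iteratively via d_i = x_i mod 3, x_{i+1} = (x_i − d_i)/3. The first 3 digits are (1, 1, 1).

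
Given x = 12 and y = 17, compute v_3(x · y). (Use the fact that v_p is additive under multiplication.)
v_3(204) = 1

v_p(x) = 1 (factor: 12 = 3^1 · 4); v_p(y) = 0 (factor: 17 = 3^0 · 17). Additivity: v_p(xy) = v_p(x) + v_p(y) = 1 + 0 = 1. (Direct check: xy = 204 = 3^1 · (68).)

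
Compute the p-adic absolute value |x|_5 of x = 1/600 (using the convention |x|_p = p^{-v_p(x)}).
|1/600|_5 = 25

Step 1 — compute v_5(x) by factoring powers of 5 out of the numerator and denominator: v_5(1/600) = -2. Step 2 — apply |x|_p = p^{-v_p(x)} = 5^{2} = 25.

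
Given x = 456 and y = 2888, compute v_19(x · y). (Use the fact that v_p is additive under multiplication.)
v_19(1316928) = 3

v_p(x) = 1 (factor: 456 = 19^1 · 24); v_p(y) = 2 (factor: 2888 = 19^2 · 8). Additivity: v_p(xy) = v_p(x) + v_p(y) = 1 + 2 = 3. (Direct check: xy = 1316928 = 19^3 · (192).)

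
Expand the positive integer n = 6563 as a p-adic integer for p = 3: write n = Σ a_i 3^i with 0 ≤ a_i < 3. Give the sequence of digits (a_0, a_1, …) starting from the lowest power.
(a_0, a_1, …) = (2, 0, 0, 0, 0, 0, 0, 0, 1)

Repeated division by 3 gives the digits low-to-high: 6563 = 2 + 1·3^8. Digit sequence: (2, 0, 0, 0, 0, 0, 0, 0, 1).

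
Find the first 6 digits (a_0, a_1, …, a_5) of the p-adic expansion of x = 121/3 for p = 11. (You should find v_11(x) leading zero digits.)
(a_0, …, a_5) = (0, 0, 4, 7, 3, 7)

v_11(121/3) = 2, so a_0 = ... = a_1 = 0. Factor out: x = 11^2 · u with u = 1/3 a unit in ℤ_11. Expand u iteratively via a_{v+i} = u_i mod 11, u_{i+1} = (u_i − a_{v+i})/11:
  u_0 = 1/3;  a_2 = 4;  u_1 = (u_0 − 4)/11 = -1/3
  u_1 = -1/3;  a_3 = 7;  u_2 = (u_1 − 7)/11 = -2/3
  u_2 = -2/3;  a_4 = 3;  u_3 = (u_2 − 3)/11 = -1/3
  u_3 = -1/3;  a_5 = 7;  u_4 = (u_3 − 7)/11 = -2/3
Digits: (0, 0, 4, 7, 3, 7).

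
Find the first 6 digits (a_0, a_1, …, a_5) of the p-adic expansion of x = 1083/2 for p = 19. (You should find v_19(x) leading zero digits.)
(a_0, …, a_5) = (0, 0, 11, 9, 9, 9)

v_19(1083/2) = 2, so a_0 = ... = a_1 = 0. Factor out: x = 19^2 · u with u = 3/2 a unit in ℤ_19. Expand u iteratively via a_{v+i} = u_i mod 19, u_{i+1} = (u_i − a_{v+i})/19:
  u_0 = 3/2;  a_2 = 11;  u_1 = (u_0 − 11)/19 = -1/2
  u_1 = -1/2;  a_3 = 9;  u_2 = (u_1 − 9)/19 = -1/2
  u_2 = -1/2;  a_4 = 9;  u_3 = (u_2 − 9)/19 = -1/2
  u_3 = -1/2;  a_5 = 9;  u_4 = (u_3 − 9)/19 = -1/2
Digits: (0, 0, 11, 9, 9, 9).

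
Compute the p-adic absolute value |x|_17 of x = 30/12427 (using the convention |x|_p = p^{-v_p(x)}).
|30/12427|_17 = 289

Step 1 — compute v_17(x) by factoring powers of 17 out of the numerator and denominator: v_17(30/12427) = -2. Step 2 — apply |x|_p = p^{-v_p(x)} = 17^{2} = 289.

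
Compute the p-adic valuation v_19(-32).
v_19(-32) = 0

v_19(n) is the largest exponent k such that 19^k divides n. Factor out: -32 = -19^0 · 32. (Sign doesn't affect v_p.) So v_19(-32) = 0.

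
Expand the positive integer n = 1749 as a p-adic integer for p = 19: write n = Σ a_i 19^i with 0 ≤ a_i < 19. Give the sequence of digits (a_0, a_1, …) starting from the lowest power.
(a_0, a_1, …) = (1, 16, 4)

Repeated division by 19 gives the digits low-to-high: 1749 = 1 + 16·19^1 + 4·19^2. Digit sequence: (1, 16, 4).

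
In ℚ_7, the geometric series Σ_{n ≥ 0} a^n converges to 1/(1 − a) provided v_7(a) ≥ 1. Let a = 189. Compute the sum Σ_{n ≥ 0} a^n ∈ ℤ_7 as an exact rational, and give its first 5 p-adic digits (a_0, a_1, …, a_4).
Σ a^n = 1/(1 − a) = -1/188;  first 5 digits = (1, 6, 4, 5, 6)

v_7(a) = 1 ≥ 1, so the series converges in ℤ_7 to 1/(1 − a) = 1/(1 − 189) = -1/188. Expand this rational in ℤ_7: compute digits iteratively via d_i = x_i mod 7, x_{i+1} = (x_i − d_i)/7. The first 5 digits are (1, 6, 4, 5, 6).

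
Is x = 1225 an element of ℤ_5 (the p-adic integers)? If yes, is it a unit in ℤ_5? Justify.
x ∈ ℤ_5 but not a unit; v_5(x) = 2 > 0

ℤ_5 = {x ∈ ℚ_5 : v_5(x) ≥ 0} and ℤ_5^× = {x ∈ ℤ_5 : v_5(x) = 0}. Here v_5(1225) = v_5(num) − v_5(den) = 2; compare against these criteria.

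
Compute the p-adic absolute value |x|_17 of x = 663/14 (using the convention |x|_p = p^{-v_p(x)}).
|663/14|_17 = 1/17

Step 1 — compute v_17(x) by factoring powers of 17 out of the numerator and denominator: v_17(663/14) = 1. Step 2 — apply |x|_p = p^{-v_p(x)} = 17^{-1} = 1/17.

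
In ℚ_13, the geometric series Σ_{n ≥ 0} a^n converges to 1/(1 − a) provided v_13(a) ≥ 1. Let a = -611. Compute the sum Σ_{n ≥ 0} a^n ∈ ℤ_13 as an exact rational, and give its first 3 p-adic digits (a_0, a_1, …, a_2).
Σ a^n = 1/(1 − a) = 1/612;  first 3 digits = (1, 5, 8)

v_13(a) = 1 ≥ 1, so the series converges in ℤ_13 to 1/(1 − a) = 1/(1 − (-611)) = 1/612. Expand this rational in ℤ_13: compute digits iteratively via d_i = x_i mod 13, x_{i+1} = (x_i − d_i)/13. The first 3 digits are (1, 5, 8).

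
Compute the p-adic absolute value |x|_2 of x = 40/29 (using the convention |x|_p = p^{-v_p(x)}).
|40/29|_2 = 1/8

Step 1 — compute v_2(x) by factoring powers of 2 out of the numerator and denominator: v_2(40/29) = 3. Step 2 — apply |x|_p = p^{-v_p(x)} = 2^{-3} = 1/8.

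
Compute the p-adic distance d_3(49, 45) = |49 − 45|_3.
d_3(49, 45) = 1

Step 1 — x − y = 49 − 45 = 4. Step 2 — v_3(4) = 0 (factor: 4 = (3^0 · 4); the sign does not affect v_p). Step 3 — |x − y|_3 = 3^{0} = 1.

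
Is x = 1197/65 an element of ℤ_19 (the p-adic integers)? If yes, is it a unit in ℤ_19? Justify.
x ∈ ℤ_19 but not a unit; v_19(x) = 1 > 0

ℤ_19 = {x ∈ ℚ_19 : v_19(x) ≥ 0} and ℤ_19^× = {x ∈ ℤ_19 : v_19(x) = 0}. Here v_19(1197/65) = v_19(num) − v_19(den) = 1; compare against these criteria.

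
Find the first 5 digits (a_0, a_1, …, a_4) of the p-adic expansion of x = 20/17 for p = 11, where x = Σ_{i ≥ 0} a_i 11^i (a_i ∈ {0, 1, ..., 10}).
(a_0, …, a_4) = (7, 4, 8, 7, 9)

v_11(20/17) = 0 (numerator and denominator both coprime to 11), so x ∈ ℤ_11^×. Compute digits iteratively via a_i = x_i mod 11, x_{i+1} = (x_i − a_i)/11, with x_0 = x:
  x_0 = 20/17;  a_0 = 7;  x_1 = (x_0 − 7)/11 = -9/17
  x_1 = -9/17;  a_1 = 4;  x_2 = (x_1 − 4)/11 = -7/17
  x_2 = -7/17;  a_2 = 8;  x_3 = (x_2 − 8)/11 = -13/17
  x_3 = -13/17;  a_3 = 7;  x_4 = (x_3 − 7)/11 = -12/17
  x_4 = -12/17;  a_4 = 9;  x_5 = (x_4 − 9)/11 = -15/17
Digits: (7, 4, 8, 7, 9).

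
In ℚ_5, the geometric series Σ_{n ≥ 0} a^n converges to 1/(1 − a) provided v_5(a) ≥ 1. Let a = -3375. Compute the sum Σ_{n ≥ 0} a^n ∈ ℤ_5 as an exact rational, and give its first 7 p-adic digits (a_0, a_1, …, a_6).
Σ a^n = 1/(1 − a) = 1/3376;  first 7 digits = (1, 0, 0, 3, 4, 3, 3)

v_5(a) = 3 ≥ 1, so the series converges in ℤ_5 to 1/(1 − a) = 1/(1 − (-3375)) = 1/3376. Expand this rational in ℤ_5: compute digits iteratively via d_i = x_i mod 5, x_{i+1} = (x_i − d_i)/5. The first 7 digits are (1, 0, 0, 3, 4, 3, 3).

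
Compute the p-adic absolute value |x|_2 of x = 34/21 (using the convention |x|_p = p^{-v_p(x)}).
|34/21|_2 = 1/2

Step 1 — compute v_2(x) by factoring powers of 2 out of the numerator and denominator: v_2(34/21) = 1. Step 2 — apply |x|_p = p^{-v_p(x)} = 2^{-1} = 1/2.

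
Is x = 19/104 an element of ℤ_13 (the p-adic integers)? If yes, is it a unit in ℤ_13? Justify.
x ∉ ℤ_13 (v_13(x) = -1 < 0)

ℤ_13 = {x ∈ ℚ_13 : v_13(x) ≥ 0} and ℤ_13^× = {x ∈ ℤ_13 : v_13(x) = 0}. Here v_13(19/104) = v_13(num) − v_13(den) = -1; compare against these criteria.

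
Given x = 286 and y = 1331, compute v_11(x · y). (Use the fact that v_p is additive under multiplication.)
v_11(380666) = 4

v_p(x) = 1 (factor: 286 = 11^1 · 26); v_p(y) = 3 (factor: 1331 = 11^3 · 1). Additivity: v_p(xy) = v_p(x) + v_p(y) = 1 + 3 = 4. (Direct check: xy = 380666 = 11^4 · (26).)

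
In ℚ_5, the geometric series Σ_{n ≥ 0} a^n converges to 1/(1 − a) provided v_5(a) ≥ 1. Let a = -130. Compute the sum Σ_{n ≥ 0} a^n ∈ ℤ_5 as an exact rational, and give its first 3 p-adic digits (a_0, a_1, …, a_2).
Σ a^n = 1/(1 − a) = 1/131;  first 3 digits = (1, 4, 0)

v_5(a) = 1 ≥ 1, so the series converges in ℤ_5 to 1/(1 − a) = 1/(1 − (-130)) = 1/131. Expand this rational in ℤ_5: compute digits iteratively via d_i = x_i mod 5, x_{i+1} = (x_i − d_i)/5. The first 3 digits are (1, 4, 0).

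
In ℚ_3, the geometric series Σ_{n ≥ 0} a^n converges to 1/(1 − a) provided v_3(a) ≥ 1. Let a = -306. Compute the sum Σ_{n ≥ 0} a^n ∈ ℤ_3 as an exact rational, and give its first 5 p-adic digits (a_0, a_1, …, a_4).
Σ a^n = 1/(1 − a) = 1/307;  first 5 digits = (1, 0, 2, 0, 0)

v_3(a) = 2 ≥ 1, so the series converges in ℤ_3 to 1/(1 − a) = 1/(1 − (-306)) = 1/307. Expand this rational in ℤ_3: compute digits iteratively via d_i = x_i mod 3, x_{i+1} = (x_i − d_i)/3. The first 5 digits are (1, 0, 2, 0, 0).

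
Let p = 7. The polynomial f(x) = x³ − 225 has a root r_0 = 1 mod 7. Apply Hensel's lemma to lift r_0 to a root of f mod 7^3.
r_2 = 141 (mod 343)

Hensel: r_{i+1} = r_i − f(r_i)/f′(r_i) mod 7^{i+2}, where f′(x) = 3x². Iterate:
  r_0 = 1 (mod 7)
  r_1 = 43 (mod 49)
  r_2 = 141 (mod 343)
Final: r = 141 with f(r) ≡ 0 mod 7^3.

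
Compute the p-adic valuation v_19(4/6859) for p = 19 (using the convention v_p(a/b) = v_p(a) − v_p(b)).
v_19(4/6859) = -3

Factor powers of 19 from the numerator and denominator of the reduced fraction: 4 = 19^0 · 4 and 6859 = 19^3 · 1. Apply v_p(a/b) = v_p(a) − v_p(b): v_19(4/6859) = 0 − 3 = -3.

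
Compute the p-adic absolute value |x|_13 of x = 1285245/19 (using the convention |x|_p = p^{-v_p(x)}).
|1285245/19|_13 = 1/28561

Step 1 — compute v_13(x) by factoring powers of 13 out of the numerator and denominator: v_13(1285245/19) = 4. Step 2 — apply |x|_p = p^{-v_p(x)} = 13^{-4} = 1/28561.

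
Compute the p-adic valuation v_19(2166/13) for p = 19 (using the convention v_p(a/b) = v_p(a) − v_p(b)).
v_19(2166/13) = 2

Factor powers of 19 from the numerator and denominator of the reduced fraction: 2166 = 19^2 · 6 and 13 = 19^0 · 13. Apply v_p(a/b) = v_p(a) − v_p(b): v_19(2166/13) = 2 − 0 = 2.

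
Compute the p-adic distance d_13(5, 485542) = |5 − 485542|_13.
d_13(5, 485542) = 1/28561

Step 1 — x − y = 5 − 485542 = -485537. Step 2 — v_13(-485537) = 4 (factor: -485537 = −(13^4 · 17); the sign does not affect v_p). Step 3 — |x − y|_13 = 13^{-4} = 1/28561.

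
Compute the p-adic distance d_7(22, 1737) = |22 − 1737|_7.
d_7(22, 1737) = 1/343

Step 1 — x − y = 22 − 1737 = -1715. Step 2 — v_7(-1715) = 3 (factor: -1715 = −(7^3 · 5); the sign does not affect v_p). Step 3 — |x − y|_7 = 7^{-3} = 1/343.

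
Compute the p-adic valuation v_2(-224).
v_2(-224) = 5

v_2(n) is the largest exponent k such that 2^k divides n. Factor out: -224 = -2^5 · 7. (Sign doesn't affect v_p.) So v_2(-224) = 5.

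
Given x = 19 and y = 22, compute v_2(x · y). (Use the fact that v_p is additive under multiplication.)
v_2(418) = 1

v_p(x) = 0 (factor: 19 = 2^0 · 19); v_p(y) = 1 (factor: 22 = 2^1 · 11). Additivity: v_p(xy) = v_p(x) + v_p(y) = 0 + 1 = 1. (Direct check: xy = 418 = 2^1 · (209).)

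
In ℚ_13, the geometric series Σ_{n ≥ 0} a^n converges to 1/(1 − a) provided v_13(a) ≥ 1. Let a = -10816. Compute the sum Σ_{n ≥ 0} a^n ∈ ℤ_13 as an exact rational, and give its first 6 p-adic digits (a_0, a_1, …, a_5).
Σ a^n = 1/(1 − a) = 1/10817;  first 6 digits = (1, 0, 1, 8, 0, 3)

v_13(a) = 2 ≥ 1, so the series converges in ℤ_13 to 1/(1 − a) = 1/(1 − (-10816)) = 1/10817. Expand this rational in ℤ_13: compute digits iteratively via d_i = x_i mod 13, x_{i+1} = (x_i − d_i)/13. The first 6 digits are (1, 0, 1, 8, 0, 3).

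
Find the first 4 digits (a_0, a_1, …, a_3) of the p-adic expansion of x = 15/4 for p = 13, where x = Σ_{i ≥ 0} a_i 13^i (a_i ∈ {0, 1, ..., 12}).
(a_0, …, a_3) = (7, 3, 3, 3)

v_13(15/4) = 0 (numerator and denominator both coprime to 13), so x ∈ ℤ_13^×. Compute digits iteratively via a_i = x_i mod 13, x_{i+1} = (x_i − a_i)/13, with x_0 = x:
  x_0 = 15/4;  a_0 = 7;  x_1 = (x_0 − 7)/13 = -1/4
  x_1 = -1/4;  a_1 = 3;  x_2 = (x_1 − 3)/13 = -1/4
  x_2 = -1/4;  a_2 = 3;  x_3 = (x_2 − 3)/13 = -1/4
  x_3 = -1/4;  a_3 = 3;  x_4 = (x_3 − 3)/13 = -1/4
Digits: (7, 3, 3, 3).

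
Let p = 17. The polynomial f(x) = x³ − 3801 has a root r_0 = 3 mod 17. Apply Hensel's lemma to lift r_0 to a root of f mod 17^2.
r_1 = 207 (mod 289)

Hensel: r_{i+1} = r_i − f(r_i)/f′(r_i) mod 17^{i+2}, where f′(x) = 3x². Iterate:
  r_0 = 3 (mod 17)
  r_1 = 207 (mod 289)
Final: r = 207 with f(r) ≡ 0 mod 17^2.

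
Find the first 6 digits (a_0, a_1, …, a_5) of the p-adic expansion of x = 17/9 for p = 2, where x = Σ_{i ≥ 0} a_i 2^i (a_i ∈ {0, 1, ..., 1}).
(a_0, …, a_5) = (1, 0, 0, 1, 0, 0)

v_2(17/9) = 0 (numerator and denominator both coprime to 2), so x ∈ ℤ_2^×. Compute digits iteratively via a_i = x_i mod 2, x_{i+1} = (x_i − a_i)/2, with x_0 = x:
  x_0 = 17/9;  a_0 = 1;  x_1 = (x_0 − 1)/2 = 4/9
  x_1 = 4/9;  a_1 = 0;  x_2 = (x_1 − 0)/2 = 2/9
  x_2 = 2/9;  a_2 = 0;  x_3 = (x_2 − 0)/2 = 1/9
  x_3 = 1/9;  a_3 = 1;  x_4 = (x_3 − 1)/2 = -4/9
  x_4 = -4/9;  a_4 = 0;  x_5 = (x_4 − 0)/2 = -2/9
  x_5 = -2/9;  a_5 = 0;  x_6 = (x_5 − 0)/2 = -1/9
Digits: (1, 0, 0, 1, 0, 0).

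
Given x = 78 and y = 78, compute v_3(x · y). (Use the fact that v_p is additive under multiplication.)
v_3(6084) = 2

v_p(x) = 1 (factor: 78 = 3^1 · 26); v_p(y) = 1 (factor: 78 = 3^1 · 26). Additivity: v_p(xy) = v_p(x) + v_p(y) = 1 + 1 = 2. (Direct check: xy = 6084 = 3^2 · (676).)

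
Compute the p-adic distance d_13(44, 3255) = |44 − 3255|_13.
d_13(44, 3255) = 1/169

Step 1 — x − y = 44 − 3255 = -3211. Step 2 — v_13(-3211) = 2 (factor: -3211 = −(13^2 · 19); the sign does not affect v_p). Step 3 — |x − y|_13 = 13^{-2} = 1/169.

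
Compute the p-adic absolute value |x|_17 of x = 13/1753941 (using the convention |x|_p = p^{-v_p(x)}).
|13/1753941|_17 = 83521

Step 1 — compute v_17(x) by factoring powers of 17 out of the numerator and denominator: v_17(13/1753941) = -4. Step 2 — apply |x|_p = p^{-v_p(x)} = 17^{4} = 83521.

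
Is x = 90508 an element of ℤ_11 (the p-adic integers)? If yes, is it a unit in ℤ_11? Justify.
x ∈ ℤ_11 but not a unit; v_11(x) = 3 > 0

ℤ_11 = {x ∈ ℚ_11 : v_11(x) ≥ 0} and ℤ_11^× = {x ∈ ℤ_11 : v_11(x) = 0}. Here v_11(90508) = v_11(num) − v_11(den) = 3; compare against these criteria.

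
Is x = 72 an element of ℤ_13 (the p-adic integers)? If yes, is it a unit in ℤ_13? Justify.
x ∈ ℤ_13^× (unit); v_13(x) = 0

ℤ_13 = {x ∈ ℚ_13 : v_13(x) ≥ 0} and ℤ_13^× = {x ∈ ℤ_13 : v_13(x) = 0}. Here v_13(72) = v_13(num) − v_13(den) = 0; compare against these criteria.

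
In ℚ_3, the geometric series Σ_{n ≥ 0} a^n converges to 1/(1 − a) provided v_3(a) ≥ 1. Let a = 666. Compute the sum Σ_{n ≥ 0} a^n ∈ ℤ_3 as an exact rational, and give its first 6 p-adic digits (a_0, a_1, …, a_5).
Σ a^n = 1/(1 − a) = -1/665;  first 6 digits = (1, 0, 2, 0, 0, 1)

v_3(a) = 2 ≥ 1, so the series converges in ℤ_3 to 1/(1 − a) = 1/(1 − 666) = -1/665. Expand this rational in ℤ_3: compute digits iteratively via d_i = x_i mod 3, x_{i+1} = (x_i − d_i)/3. The first 6 digits are (1, 0, 2, 0, 0, 1).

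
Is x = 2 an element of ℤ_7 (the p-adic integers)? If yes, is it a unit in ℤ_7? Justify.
x ∈ ℤ_7^× (unit); v_7(x) = 0

ℤ_7 = {x ∈ ℚ_7 : v_7(x) ≥ 0} and ℤ_7^× = {x ∈ ℤ_7 : v_7(x) = 0}. Here v_7(2) = v_7(num) − v_7(den) = 0; compare against these criteria.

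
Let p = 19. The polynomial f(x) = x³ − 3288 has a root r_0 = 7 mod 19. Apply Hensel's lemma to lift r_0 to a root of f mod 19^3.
r_2 = 2306 (mod 6859)

Hensel: r_{i+1} = r_i − f(r_i)/f′(r_i) mod 19^{i+2}, where f′(x) = 3x². Iterate:
  r_0 = 7 (mod 19)
  r_1 = 140 (mod 361)
  r_2 = 2306 (mod 6859)
Final: r = 2306 with f(r) ≡ 0 mod 19^3.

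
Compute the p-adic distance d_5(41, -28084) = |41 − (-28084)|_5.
d_5(41, -28084) = 1/3125

Step 1 — x − y = 41 − (-28084) = 28125. Step 2 — v_5(28125) = 5 (factor: 28125 = (5^5 · 9); the sign does not affect v_p). Step 3 — |x − y|_5 = 5^{-5} = 1/3125.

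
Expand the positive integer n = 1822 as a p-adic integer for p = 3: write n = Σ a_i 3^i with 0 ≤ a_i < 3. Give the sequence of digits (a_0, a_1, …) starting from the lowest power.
(a_0, a_1, …) = (1, 1, 1, 1, 1, 1, 2)

Repeated division by 3 gives the digits low-to-high: 1822 = 1 + 1·3^1 + 1·3^2 + 1·3^3 + 1·3^4 + 1·3^5 + 2·3^6. Digit sequence: (1, 1, 1, 1, 1, 1, 2).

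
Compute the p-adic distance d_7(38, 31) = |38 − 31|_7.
d_7(38, 31) = 1/7

Step 1 — x − y = 38 − 31 = 7. Step 2 — v_7(7) = 1 (factor: 7 = (7^1 · 1); the sign does not affect v_p). Step 3 — |x − y|_7 = 7^{-1} = 1/7.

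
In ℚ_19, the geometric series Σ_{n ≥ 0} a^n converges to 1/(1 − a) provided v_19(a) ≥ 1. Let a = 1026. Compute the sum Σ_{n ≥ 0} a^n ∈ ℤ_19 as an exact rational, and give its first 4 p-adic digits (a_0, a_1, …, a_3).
Σ a^n = 1/(1 − a) = -1/1025;  first 4 digits = (1, 16, 11, 12)

v_19(a) = 1 ≥ 1, so the series converges in ℤ_19 to 1/(1 − a) = 1/(1 − 1026) = -1/1025. Expand this rational in ℤ_19: compute digits iteratively via d_i = x_i mod 19, x_{i+1} = (x_i − d_i)/19. The first 4 digits are (1, 16, 11, 12).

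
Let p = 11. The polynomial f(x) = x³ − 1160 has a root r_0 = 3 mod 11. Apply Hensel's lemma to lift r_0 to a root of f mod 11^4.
r_3 = 4513 (mod 14641)

Hensel: r_{i+1} = r_i − f(r_i)/f′(r_i) mod 11^{i+2}, where f′(x) = 3x². Iterate:
  r_0 = 3 (mod 11)
  r_1 = 36 (mod 121)
  r_2 = 520 (mod 1331)
  r_3 = 4513 (mod 14641)
Final: r = 4513 with f(r) ≡ 0 mod 11^4.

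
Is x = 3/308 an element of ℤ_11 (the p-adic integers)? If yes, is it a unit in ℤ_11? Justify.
x ∉ ℤ_11 (v_11(x) = -1 < 0)

ℤ_11 = {x ∈ ℚ_11 : v_11(x) ≥ 0} and ℤ_11^× = {x ∈ ℤ_11 : v_11(x) = 0}. Here v_11(3/308) = v_11(num) − v_11(den) = -1; compare against these criteria.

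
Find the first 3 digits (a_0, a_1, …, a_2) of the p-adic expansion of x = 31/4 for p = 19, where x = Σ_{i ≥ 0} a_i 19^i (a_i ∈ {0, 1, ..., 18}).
(a_0, …, a_2) = (3, 5, 14)

v_19(31/4) = 0 (numerator and denominator both coprime to 19), so x ∈ ℤ_19^×. Compute digits iteratively via a_i = x_i mod 19, x_{i+1} = (x_i − a_i)/19, with x_0 = x:
  x_0 = 31/4;  a_0 = 3;  x_1 = (x_0 − 3)/19 = 1/4
  x_1 = 1/4;  a_1 = 5;  x_2 = (x_1 − 5)/19 = -1/4
  x_2 = -1/4;  a_2 = 14;  x_3 = (x_2 − 14)/19 = -3/4
Digits: (3, 5, 14).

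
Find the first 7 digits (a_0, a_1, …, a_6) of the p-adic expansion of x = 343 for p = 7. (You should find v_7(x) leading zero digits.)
(a_0, …, a_6) = (0, 0, 0, 1, 0, 0, 0)

v_7(343) = 3, so a_0 = ... = a_2 = 0. Factor out: x = 7^3 · u with u = 1 a unit in ℤ_7. Expand u iteratively via a_{v+i} = u_i mod 7, u_{i+1} = (u_i − a_{v+i})/7:
  u_0 = 1;  a_3 = 1;  u_1 = (u_0 − 1)/7 = 0
  u_1 = 0;  a_4 = 0;  u_2 = (u_1 − 0)/7 = 0
  u_2 = 0;  a_5 = 0;  u_3 = (u_2 − 0)/7 = 0
  u_3 = 0;  a_6 = 0;  u_4 = (u_3 − 0)/7 = 0
Digits: (0, 0, 0, 1, 0, 0, 0).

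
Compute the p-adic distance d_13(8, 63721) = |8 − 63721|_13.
d_13(8, 63721) = 1/2197

Step 1 — x − y = 8 − 63721 = -63713. Step 2 — v_13(-63713) = 3 (factor: -63713 = −(13^3 · 29); the sign does not affect v_p). Step 3 — |x − y|_13 = 13^{-3} = 1/2197.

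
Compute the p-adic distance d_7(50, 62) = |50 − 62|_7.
d_7(50, 62) = 1

Step 1 — x − y = 50 − 62 = -12. Step 2 — v_7(-12) = 0 (factor: -12 = −(7^0 · 12); the sign does not affect v_p). Step 3 — |x − y|_7 = 7^{0} = 1.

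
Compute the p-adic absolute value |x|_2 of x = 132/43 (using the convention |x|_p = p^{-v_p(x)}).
|132/43|_2 = 1/4

Step 1 — compute v_2(x) by factoring powers of 2 out of the numerator and denominator: v_2(132/43) = 2. Step 2 — apply |x|_p = p^{-v_p(x)} = 2^{-2} = 1/4.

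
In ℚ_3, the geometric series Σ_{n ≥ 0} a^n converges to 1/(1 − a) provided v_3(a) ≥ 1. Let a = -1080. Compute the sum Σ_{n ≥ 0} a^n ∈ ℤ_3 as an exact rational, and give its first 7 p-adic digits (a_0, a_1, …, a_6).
Σ a^n = 1/(1 − a) = 1/1081;  first 7 digits = (1, 0, 0, 2, 1, 1, 2)

v_3(a) = 3 ≥ 1, so the series converges in ℤ_3 to 1/(1 − a) = 1/(1 − (-1080)) = 1/1081. Expand this rational in ℤ_3: compute digits iteratively via d_i = x_i mod 3, x_{i+1} = (x_i − d_i)/3. The first 7 digits are (1, 0, 0, 2, 1, 1, 2).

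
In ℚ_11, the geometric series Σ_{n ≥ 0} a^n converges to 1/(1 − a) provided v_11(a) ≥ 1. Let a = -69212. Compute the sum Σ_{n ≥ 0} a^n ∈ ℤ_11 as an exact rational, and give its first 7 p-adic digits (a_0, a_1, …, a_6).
Σ a^n = 1/(1 − a) = 1/69213;  first 7 digits = (1, 0, 0, 3, 6, 10, 8)

v_11(a) = 3 ≥ 1, so the series converges in ℤ_11 to 1/(1 − a) = 1/(1 − (-69212)) = 1/69213. Expand this rational in ℤ_11: compute digits iteratively via d_i = x_i mod 11, x_{i+1} = (x_i − d_i)/11. The first 7 digits are (1, 0, 0, 3, 6, 10, 8).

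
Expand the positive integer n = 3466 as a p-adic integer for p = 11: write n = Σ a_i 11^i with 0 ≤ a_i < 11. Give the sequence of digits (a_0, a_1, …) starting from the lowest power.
(a_0, a_1, …) = (1, 7, 6, 2)

Repeated division by 11 gives the digits low-to-high: 3466 = 1 + 7·11^1 + 6·11^2 + 2·11^3. Digit sequence: (1, 7, 6, 2).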